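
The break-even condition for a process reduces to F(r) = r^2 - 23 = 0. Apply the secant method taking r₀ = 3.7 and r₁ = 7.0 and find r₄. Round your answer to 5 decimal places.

4.79687

F(3.7) = -9.3100000, F(7.0) = 26.0000000
r₂ = 7.0000000 − 26.0000000·(7.0000000 − 3.7000000) / (26.0000000 − (-9.3100000)) = 7.0000000 − (85.8000000)/(35.3100000) = 4.5700935
F(4.5700935) = -2.1142458
r₃ = 4.5700935 − (-2.1142458)·(4.5700935 − 7.0000000) / (-2.1142458 − 26.0000000) = 4.5700935 − (5.1374197)/(-28.1142458) = 4.7528271
F(4.7528271) = -0.4106342
r₄ = 4.7528271 − (-0.4106342)·(4.7528271 − 4.5700935) / (-0.4106342 − (-2.1142458)) = 4.7528271 − (-0.0750367)/(1.7036116) = 4.7968728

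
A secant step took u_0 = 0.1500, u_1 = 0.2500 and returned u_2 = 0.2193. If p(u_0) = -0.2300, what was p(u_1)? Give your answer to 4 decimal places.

0.1019

The secant line through (0.1500, -0.2300) and (0.2500, p(u_1)) crosses zero at u_2 = 0.2193.
So (0.1500, -0.2300), (0.2500, p(u_1)), (0.2193, 0) are collinear:
p(u_1) = -0.2300 · (0.2500 − 0.2193) / (0.1500 − 0.2193) = -0.2300 · (0.030700)/(-0.069300) = 0.101890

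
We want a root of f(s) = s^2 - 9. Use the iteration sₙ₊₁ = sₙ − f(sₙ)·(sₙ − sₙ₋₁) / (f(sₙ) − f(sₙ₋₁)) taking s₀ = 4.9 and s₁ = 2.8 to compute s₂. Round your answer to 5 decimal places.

2.95065

f(4.9) = 15.0100000, f(2.8) = -1.1600000
s₂ = 2.8000000 − (-1.1600000)·(2.8000000 − 4.9000000) / (-1.1600000 − 15.0100000) = 2.8000000 − (2.4360000)/(-16.1700000) = 2.9506494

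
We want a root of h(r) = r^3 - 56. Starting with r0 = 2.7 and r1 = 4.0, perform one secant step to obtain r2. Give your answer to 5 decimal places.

3.76533

h(2.7) = -36.3170000, h(4.0) = 8.0000000
r2 = 4.0000000 − 8.0000000·(4.0000000 − 2.7000000) / (8.0000000 − (-36.3170000)) = 4.0000000 − (10.4000000)/(44.3170000) = 3.7653271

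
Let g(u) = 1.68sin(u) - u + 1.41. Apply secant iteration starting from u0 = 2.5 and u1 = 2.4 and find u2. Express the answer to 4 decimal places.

g(2.5) = -0.084567, g(2.4) = 0.144778
u2 = 2.400000 − 0.144778·(2.400000 − 2.500000) / (0.144778 − (-0.084567)) = 2.400000 − (-0.014478)/(0.229345) = 2.463127

2.4631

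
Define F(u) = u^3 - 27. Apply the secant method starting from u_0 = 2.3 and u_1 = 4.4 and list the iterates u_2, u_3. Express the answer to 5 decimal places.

2.72660, 2.90008

F(2.3) = -14.8330000, F(4.4) = 58.1840000
u_2 = 4.4000000 − 58.1840000·(4.4000000 − 2.3000000) / (58.1840000 − (-14.8330000)) = 4.4000000 − (122.1864000)/(73.0170000) = 2.7266034
F(2.7266034) = -6.7294323
u_3 = 2.7266034 − (-6.7294323)·(2.7266034 − 4.4000000) / (-6.7294323 − 58.1840000) = 2.7266034 − (11.2610091)/(-64.9134323) = 2.9000807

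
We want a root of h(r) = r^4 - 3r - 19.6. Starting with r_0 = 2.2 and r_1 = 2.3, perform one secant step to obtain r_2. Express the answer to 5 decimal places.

2.26515

h(2.2) = -2.7744000, h(2.3) = 1.4841000
r_2 = 2.3000000 − 1.4841000·(2.3000000 − 2.2000000) / (1.4841000 − (-2.7744000)) = 2.3000000 − (0.1484100)/(4.2585000) = 2.2651497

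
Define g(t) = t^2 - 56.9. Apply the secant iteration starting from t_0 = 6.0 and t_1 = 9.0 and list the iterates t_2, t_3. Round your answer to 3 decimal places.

g(6.0) = -20.90000, g(9.0) = 24.10000
t_2 = 9.00000 − 24.10000·(9.00000 − 6.00000) / (24.10000 − (-20.90000)) = 9.00000 − (72.30000)/(45.00000) = 7.39333
g(7.39333) = -2.23862
t_3 = 7.39333 − (-2.23862)·(7.39333 − 9.00000) / (-2.23862 − 24.10000) = 7.39333 − (3.59672)/(-26.33862) = 7.52989

7.393, 7.530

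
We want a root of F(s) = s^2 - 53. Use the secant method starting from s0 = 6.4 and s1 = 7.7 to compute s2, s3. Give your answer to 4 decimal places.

F(6.4) = -12.040000, F(7.7) = 6.290000
s2 = 7.700000 − 6.290000·(7.700000 − 6.400000) / (6.290000 − (-12.040000)) = 7.700000 − (8.177000)/(18.330000) = 7.253901
F(7.253901) = -0.380925
s3 = 7.253901 − (-0.380925)·(7.253901 − 7.700000) / (-0.380925 − 6.290000) = 7.253901 − (0.169930)/(-6.670925) = 7.279374

7.2539, 7.2794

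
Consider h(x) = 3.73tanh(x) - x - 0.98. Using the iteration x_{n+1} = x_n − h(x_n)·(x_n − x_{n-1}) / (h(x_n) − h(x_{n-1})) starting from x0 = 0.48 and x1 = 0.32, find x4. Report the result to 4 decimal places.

0.3832

h(0.48) = 0.204489, h(0.32) = -0.145539
x2 = 0.320000 − (-0.145539)·(0.320000 − 0.480000) / (-0.145539 − 0.204489) = 0.320000 − (0.023286)/(-0.350028) = 0.386527
h(0.386527) = 0.007464
x3 = 0.386527 − 0.007464·(0.386527 − 0.320000) / (0.007464 − (-0.145539)) = 0.386527 − (0.000497)/(0.153003) = 0.383281
h(0.383281) = 0.000234
x4 = 0.383281 − 0.000234·(0.383281 − 0.386527) / (0.000234 − 0.007464) = 0.383281 − (-0.000001)/(-0.007230) = 0.383176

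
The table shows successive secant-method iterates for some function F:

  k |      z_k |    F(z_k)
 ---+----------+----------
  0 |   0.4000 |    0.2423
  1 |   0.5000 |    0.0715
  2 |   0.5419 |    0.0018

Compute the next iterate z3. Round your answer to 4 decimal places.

0.5430

z3 = 0.5419 − 0.0018·(0.5419 − 0.5000) / (0.0018 − 0.0715)
   = 0.5419 − (0.000075)/(-0.069700) = 0.542982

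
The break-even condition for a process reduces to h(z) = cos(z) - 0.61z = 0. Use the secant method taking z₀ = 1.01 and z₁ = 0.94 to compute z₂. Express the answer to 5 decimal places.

0.95140

h(1.01) = -0.0842393, h(0.94) = 0.0163880
z₂ = 0.9400000 − 0.0163880·(0.9400000 − 1.0100000) / (0.0163880 − (-0.0842393)) = 0.9400000 − (-0.0011472)/(0.1006273) = 0.9514001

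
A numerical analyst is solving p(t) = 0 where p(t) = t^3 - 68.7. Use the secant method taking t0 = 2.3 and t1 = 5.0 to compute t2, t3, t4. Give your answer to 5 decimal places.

p(2.3) = -56.5330000, p(5.0) = 56.3000000
t2 = 5.0000000 − 56.3000000·(5.0000000 − 2.3000000) / (56.3000000 − (-56.5330000)) = 5.0000000 − (152.0100000)/(112.8330000) = 3.6527877
p(3.6527877) = -19.9613706
t3 = 3.6527877 − (-19.9613706)·(3.6527877 − 5.0000000) / (-19.9613706 − 56.3000000) = 3.6527877 − (26.8922030)/(-76.2613706) = 4.0054198
p(4.0054198) = -4.4394973
t4 = 4.0054198 − (-4.4394973)·(4.0054198 − 3.6527877) / (-4.4394973 − (-19.9613706)) = 4.0054198 − (-1.5655090)/(15.5218732) = 4.1062780

3.65279, 4.00542, 4.10628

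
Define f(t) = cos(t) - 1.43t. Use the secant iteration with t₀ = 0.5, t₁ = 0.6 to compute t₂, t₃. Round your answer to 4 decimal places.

0.5833, 0.5836

f(0.5) = 0.162583, f(0.6) = -0.032664
t₂ = 0.600000 − (-0.032664)·(0.600000 − 0.500000) / (-0.032664 − 0.162583) = 0.600000 − (-0.003266)/(-0.195247) = 0.583270
f(0.583270) = 0.000590
t₃ = 0.583270 − 0.000590·(0.583270 − 0.600000) / (0.000590 − (-0.032664)) = 0.583270 − (-0.000010)/(0.033254) = 0.583567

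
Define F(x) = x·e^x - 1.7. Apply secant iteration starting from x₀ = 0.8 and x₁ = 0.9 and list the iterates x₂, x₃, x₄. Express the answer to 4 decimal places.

F(0.8) = 0.080433, F(0.9) = 0.513643
x₂ = 0.900000 − 0.513643·(0.900000 − 0.800000) / (0.513643 − 0.080433) = 0.900000 − (0.051364)/(0.433210) = 0.781433
F(0.781433) = 0.007120
x₃ = 0.781433 − 0.007120·(0.781433 − 0.900000) / (0.007120 − 0.513643) = 0.781433 − (-0.000844)/(-0.506523) = 0.779767
F(0.779767) = 0.000642
x₄ = 0.779767 − 0.000642·(0.779767 − 0.781433) / (0.000642 − 0.007120) = 0.779767 − (-0.000001)/(-0.006478) = 0.779601

0.7814, 0.7798, 0.7796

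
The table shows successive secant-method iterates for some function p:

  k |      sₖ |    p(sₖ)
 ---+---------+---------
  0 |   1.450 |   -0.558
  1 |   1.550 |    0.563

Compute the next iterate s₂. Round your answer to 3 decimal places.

s₂ = 1.550 − 0.563·(1.550 − 1.450) / (0.563 − (-0.558))
   = 1.550 − (0.05630)/(1.12100) = 1.49978

1.500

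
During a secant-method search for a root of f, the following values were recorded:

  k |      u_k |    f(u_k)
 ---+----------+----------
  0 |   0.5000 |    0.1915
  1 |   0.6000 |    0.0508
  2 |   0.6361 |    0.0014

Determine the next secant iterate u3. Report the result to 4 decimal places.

0.6371

u3 = 0.6361 − 0.0014·(0.6361 − 0.6000) / (0.0014 − 0.0508)
   = 0.6361 − (0.000051)/(-0.049400) = 0.637123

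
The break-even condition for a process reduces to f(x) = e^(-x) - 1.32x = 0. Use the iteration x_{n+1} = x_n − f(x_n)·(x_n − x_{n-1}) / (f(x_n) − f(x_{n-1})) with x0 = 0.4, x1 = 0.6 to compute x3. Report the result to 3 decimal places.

0.472

f(0.4) = 0.14232, f(0.6) = -0.24319
x2 = 0.60000 − (-0.24319)·(0.60000 − 0.40000) / (-0.24319 − 0.14232) = 0.60000 − (-0.04864)/(-0.38551) = 0.47383
f(0.47383) = -0.00285
x3 = 0.47383 − (-0.00285)·(0.47383 − 0.60000) / (-0.00285 − (-0.24319)) = 0.47383 − (0.00036)/(0.24034) = 0.47234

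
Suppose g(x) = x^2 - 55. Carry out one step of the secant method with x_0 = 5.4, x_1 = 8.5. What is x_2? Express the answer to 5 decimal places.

7.25899

g(5.4) = -25.8400000, g(8.5) = 17.2500000
x_2 = 8.5000000 − 17.2500000·(8.5000000 − 5.4000000) / (17.2500000 − (-25.8400000)) = 8.5000000 − (53.4750000)/(43.0900000) = 7.2589928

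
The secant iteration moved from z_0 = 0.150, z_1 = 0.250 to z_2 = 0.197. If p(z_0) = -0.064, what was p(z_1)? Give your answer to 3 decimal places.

The secant line through (0.150, -0.064) and (0.250, p(z_1)) crosses zero at z_2 = 0.197.
So (0.150, -0.064), (0.250, p(z_1)), (0.197, 0) are collinear:
p(z_1) = -0.064 · (0.250 − 0.197) / (0.150 − 0.197) = -0.064 · (0.05300)/(-0.04700) = 0.07217

0.072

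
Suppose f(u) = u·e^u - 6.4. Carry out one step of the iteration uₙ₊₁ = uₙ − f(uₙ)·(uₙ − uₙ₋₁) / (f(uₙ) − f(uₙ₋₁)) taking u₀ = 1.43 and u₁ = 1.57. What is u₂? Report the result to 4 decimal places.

1.4678

f(1.43) = -0.424460, f(1.57) = 1.146438
u₂ = 1.570000 − 1.146438·(1.570000 − 1.430000) / (1.146438 − (-0.424460)) = 1.570000 − (0.160501)/(1.570898) = 1.467828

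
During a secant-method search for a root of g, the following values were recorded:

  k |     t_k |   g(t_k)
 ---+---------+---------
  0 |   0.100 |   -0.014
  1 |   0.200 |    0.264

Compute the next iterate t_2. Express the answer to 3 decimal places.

t_2 = 0.200 − 0.264·(0.200 − 0.100) / (0.264 − (-0.014))
   = 0.200 − (0.02640)/(0.27800) = 0.10504

0.105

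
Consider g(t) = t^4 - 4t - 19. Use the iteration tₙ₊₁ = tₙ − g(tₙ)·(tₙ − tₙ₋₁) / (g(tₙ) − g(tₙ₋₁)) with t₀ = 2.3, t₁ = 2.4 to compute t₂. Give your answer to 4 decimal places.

2.3045

g(2.3) = -0.215900, g(2.4) = 4.577600
t₂ = 2.400000 − 4.577600·(2.400000 − 2.300000) / (4.577600 − (-0.215900)) = 2.400000 − (0.457760)/(4.793500) = 2.304504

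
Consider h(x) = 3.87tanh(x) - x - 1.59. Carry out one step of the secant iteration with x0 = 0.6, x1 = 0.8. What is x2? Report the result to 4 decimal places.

h(0.6) = -0.111618, h(0.8) = 0.179822
x2 = 0.800000 − 0.179822·(0.800000 − 0.600000) / (0.179822 − (-0.111618)) = 0.800000 − (0.035964)/(0.291440) = 0.676598

0.6766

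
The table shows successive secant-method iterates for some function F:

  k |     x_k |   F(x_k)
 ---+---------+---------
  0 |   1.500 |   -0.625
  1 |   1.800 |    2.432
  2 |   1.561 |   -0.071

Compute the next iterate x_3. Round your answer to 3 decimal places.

x_3 = 1.561 − (-0.071)·(1.561 − 1.800) / (-0.071 − 2.432)
   = 1.561 − (0.01697)/(-2.50300) = 1.56778

1.568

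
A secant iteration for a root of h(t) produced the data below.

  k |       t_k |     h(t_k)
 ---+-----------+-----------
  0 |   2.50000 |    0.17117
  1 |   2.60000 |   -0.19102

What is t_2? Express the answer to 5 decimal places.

t_2 = 2.60000 − (-0.19102)·(2.60000 − 2.50000) / (-0.19102 − 0.17117)
   = 2.60000 − (-0.0191020)/(-0.3621900) = 2.5472597

2.54726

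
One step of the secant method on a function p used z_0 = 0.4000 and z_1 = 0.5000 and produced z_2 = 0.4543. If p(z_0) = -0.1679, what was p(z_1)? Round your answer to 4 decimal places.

The secant line through (0.4000, -0.1679) and (0.5000, p(z_1)) crosses zero at z_2 = 0.4543.
So (0.4000, -0.1679), (0.5000, p(z_1)), (0.4543, 0) are collinear:
p(z_1) = -0.1679 · (0.5000 − 0.4543) / (0.4000 − 0.4543) = -0.1679 · (0.045700)/(-0.054300) = 0.141308

0.1413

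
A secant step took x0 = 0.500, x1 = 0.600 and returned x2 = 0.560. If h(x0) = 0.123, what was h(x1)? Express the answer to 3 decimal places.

-0.082

The secant line through (0.500, 0.123) and (0.600, h(x1)) crosses zero at x2 = 0.560.
So (0.500, 0.123), (0.600, h(x1)), (0.560, 0) are collinear:
h(x1) = 0.123 · (0.600 − 0.560) / (0.500 − 0.560) = 0.123 · (0.04000)/(-0.06000) = -0.08200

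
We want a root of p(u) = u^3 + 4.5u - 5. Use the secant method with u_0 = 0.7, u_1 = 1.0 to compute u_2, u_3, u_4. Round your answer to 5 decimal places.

p(0.7) = -1.5070000, p(1.0) = 0.5000000
u_2 = 1.0000000 − 0.5000000·(1.0000000 − 0.7000000) / (0.5000000 − (-1.5070000)) = 1.0000000 − (0.1500000)/(2.0070000) = 0.9252616
p(0.9252616) = -0.0441981
u_3 = 0.9252616 − (-0.0441981)·(0.9252616 − 1.0000000) / (-0.0441981 − 0.5000000) = 0.9252616 − (0.0033033)/(-0.5441981) = 0.9313316
p(0.9313316) = -0.0011907
u_4 = 0.9313316 − (-0.0011907)·(0.9313316 − 0.9252616) / (-0.0011907 − (-0.0441981)) = 0.9313316 − (-0.0000072)/(0.0430074) = 0.9314997

0.92526, 0.93133, 0.93150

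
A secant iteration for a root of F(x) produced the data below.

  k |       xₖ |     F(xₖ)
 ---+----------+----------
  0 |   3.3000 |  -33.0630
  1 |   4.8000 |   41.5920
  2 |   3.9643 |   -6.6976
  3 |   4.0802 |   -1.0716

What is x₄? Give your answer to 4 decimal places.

x₄ = 4.0802 − (-1.0716)·(4.0802 − 3.9643) / (-1.0716 − (-6.6976))
   = 4.0802 − (-0.124198)/(5.626000) = 4.102276

4.1023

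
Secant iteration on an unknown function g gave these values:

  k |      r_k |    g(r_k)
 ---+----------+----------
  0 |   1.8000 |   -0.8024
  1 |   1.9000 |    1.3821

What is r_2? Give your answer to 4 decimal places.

r_2 = 1.9000 − 1.3821·(1.9000 − 1.8000) / (1.3821 − (-0.8024))
   = 1.9000 − (0.138210)/(2.184500) = 1.836732

1.8367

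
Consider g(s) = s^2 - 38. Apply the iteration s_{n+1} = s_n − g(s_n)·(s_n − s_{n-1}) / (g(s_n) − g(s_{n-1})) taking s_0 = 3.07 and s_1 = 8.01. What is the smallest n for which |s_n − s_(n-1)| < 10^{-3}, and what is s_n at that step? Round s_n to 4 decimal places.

g(3.07) = -28.575100, g(8.01) = 26.160100
s_2 = 8.010000 − 26.160100·(4.940000)/(54.735200) = 5.648980;  |Δ| = 2.361020
g(5.648980) = -6.089023
s_3 = 5.648980 − (-6.089023)·(-2.361020)/(-32.249123) = 6.094769;  |Δ| = 0.445789
g(6.094769) = -0.853789
s_4 = 6.094769 − (-0.853789)·(0.445789)/(5.235234) = 6.167471;  |Δ| = 0.072702
g(6.167471) = 0.037695
s_5 = 6.167471 − 0.037695·(0.072702)/(0.891484) = 6.164397;  |Δ| = 0.003074
g(6.164397) = -0.000214
s_6 = 6.164397 − (-0.000214)·(-0.003074)/(-0.037909) = 6.164414;  |Δ| = 0.000017
|s_6 − s_5| = 0.000017 < 10^{-3}

n = 6, s_n = 6.1644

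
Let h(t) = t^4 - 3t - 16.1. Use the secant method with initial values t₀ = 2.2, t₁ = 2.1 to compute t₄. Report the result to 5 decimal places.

2.18142

h(2.2) = 0.7256000, h(2.1) = -2.9519000
t₂ = 2.1000000 − (-2.9519000)·(2.1000000 − 2.2000000) / (-2.9519000 − 0.7256000) = 2.1000000 − (0.2951900)/(-3.6775000) = 2.1802692
h(2.1802692) = -0.0443437
t₃ = 2.1802692 − (-0.0443437)·(2.1802692 − 2.1000000) / (-0.0443437 − (-2.9519000)) = 2.1802692 − (-0.0035594)/(2.9075563) = 2.1814934
h(2.1814934) = 0.0027773
t₄ = 2.1814934 − 0.0027773·(2.1814934 − 2.1802692) / (0.0027773 − (-0.0443437)) = 2.1814934 − (0.0000034)/(0.0471210) = 2.1814213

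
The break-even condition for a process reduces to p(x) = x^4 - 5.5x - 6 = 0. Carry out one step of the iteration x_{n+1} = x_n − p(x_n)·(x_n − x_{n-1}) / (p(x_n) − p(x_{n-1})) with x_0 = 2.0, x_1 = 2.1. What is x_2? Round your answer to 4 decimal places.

p(2.0) = -1.000000, p(2.1) = 1.898100
x_2 = 2.100000 − 1.898100·(2.100000 − 2.000000) / (1.898100 − (-1.000000)) = 2.100000 − (0.189810)/(2.898100) = 2.034505

2.0345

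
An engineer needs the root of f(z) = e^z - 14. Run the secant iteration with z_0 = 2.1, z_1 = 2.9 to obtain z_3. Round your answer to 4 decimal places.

f(2.1) = -5.833830, f(2.9) = 4.174145
z_2 = 2.900000 − 4.174145·(2.900000 − 2.100000) / (4.174145 − (-5.833830)) = 2.900000 − (3.339316)/(10.007975) = 2.566334
f(2.566334) = -0.981981
z_3 = 2.566334 − (-0.981981)·(2.566334 − 2.900000) / (-0.981981 − 4.174145) = 2.566334 − (0.327653)/(-5.156126) = 2.629881

2.6299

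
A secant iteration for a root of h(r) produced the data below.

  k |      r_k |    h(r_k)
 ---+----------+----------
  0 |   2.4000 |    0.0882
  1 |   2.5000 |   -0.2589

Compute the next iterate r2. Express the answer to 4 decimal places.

r2 = 2.5000 − (-0.2589)·(2.5000 − 2.4000) / (-0.2589 − 0.0882)
   = 2.5000 − (-0.025890)/(-0.347100) = 2.425411

2.4254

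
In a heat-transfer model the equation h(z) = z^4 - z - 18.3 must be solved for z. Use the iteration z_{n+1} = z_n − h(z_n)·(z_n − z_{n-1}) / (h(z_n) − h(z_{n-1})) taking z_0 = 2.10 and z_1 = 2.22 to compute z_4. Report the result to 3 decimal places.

h(2.10) = -0.95190, h(2.22) = 3.76913
z_2 = 2.22000 − 3.76913·(2.22000 − 2.10000) / (3.76913 − (-0.95190)) = 2.22000 − (0.45230)/(4.72103) = 2.12420
h(2.12420) = -0.06418
z_3 = 2.12420 − (-0.06418)·(2.12420 − 2.22000) / (-0.06418 − 3.76913) = 2.12420 − (0.00615)/(-3.83331) = 2.12580
h(2.12580) = -0.00422
z_4 = 2.12580 − (-0.00422)·(2.12580 − 2.12420) / (-0.00422 − (-0.06418)) = 2.12580 − (-0.00001)/(0.05997) = 2.12591

2.126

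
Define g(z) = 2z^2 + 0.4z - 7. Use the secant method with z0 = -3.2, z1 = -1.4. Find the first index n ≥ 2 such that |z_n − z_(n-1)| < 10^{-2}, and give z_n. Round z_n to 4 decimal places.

g(-3.2) = 12.200000, g(-1.4) = -3.640000
z2 = -1.400000 − (-3.640000)·(1.800000)/(-15.840000) = -1.813636;  |Δ| = 0.413636
g(-1.813636) = -1.146901
z3 = -1.813636 − (-1.146901)·(-0.413636)/(2.493099) = -2.003922;  |Δ| = 0.190285
g(-2.003922) = 0.229835
z4 = -2.003922 − 0.229835·(-0.190285)/(1.376736) = -1.972155;  |Δ| = 0.031767
g(-1.972155) = -0.010071
z5 = -1.972155 − (-0.010071)·(0.031767)/(-0.239906) = -1.973489;  |Δ| = 0.001334
|z5 − z4| = 0.001334 < 10^{-2}

n = 5, z_n = -1.9735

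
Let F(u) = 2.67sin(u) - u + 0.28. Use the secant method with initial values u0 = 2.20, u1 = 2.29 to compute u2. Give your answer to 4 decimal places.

F(2.20) = 0.238685, F(2.29) = -0.001277
u2 = 2.290000 − (-0.001277)·(2.290000 − 2.200000) / (-0.001277 − 0.238685) = 2.290000 − (-0.000115)/(-0.239963) = 2.289521

2.2895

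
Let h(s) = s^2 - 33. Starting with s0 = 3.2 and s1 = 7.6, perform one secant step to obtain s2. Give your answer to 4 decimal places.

5.3074

h(3.2) = -22.760000, h(7.6) = 24.760000
s2 = 7.600000 − 24.760000·(7.600000 − 3.200000) / (24.760000 − (-22.760000)) = 7.600000 − (108.944000)/(47.520000) = 5.307407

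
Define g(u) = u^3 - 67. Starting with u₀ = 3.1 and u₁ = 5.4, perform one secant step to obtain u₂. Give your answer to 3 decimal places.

3.770

g(3.1) = -37.20900, g(5.4) = 90.46400
u₂ = 5.40000 − 90.46400·(5.40000 − 3.10000) / (90.46400 − (-37.20900)) = 5.40000 − (208.06720)/(127.67300) = 3.77031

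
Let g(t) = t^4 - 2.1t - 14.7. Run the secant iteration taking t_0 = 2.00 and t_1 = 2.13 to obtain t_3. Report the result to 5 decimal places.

2.09017

g(2.00) = -2.9000000, g(2.13) = 1.4104616
t_2 = 2.1300000 − 1.4104616·(2.1300000 − 2.0000000) / (1.4104616 − (-2.9000000)) = 2.1300000 − (0.1833600)/(4.3104616) = 2.0874616
g(2.0874616) = -0.0958975
t_3 = 2.0874616 − (-0.0958975)·(2.0874616 − 2.1300000) / (-0.0958975 − 1.4104616) = 2.0874616 − (0.0040793)/(-1.5063591) = 2.0901697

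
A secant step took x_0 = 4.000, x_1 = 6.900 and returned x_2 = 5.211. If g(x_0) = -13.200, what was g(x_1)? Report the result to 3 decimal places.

18.410

The secant line through (4.000, -13.200) and (6.900, g(x_1)) crosses zero at x_2 = 5.211.
So (4.000, -13.200), (6.900, g(x_1)), (5.211, 0) are collinear:
g(x_1) = -13.200 · (6.900 − 5.211) / (4.000 − 5.211) = -13.200 · (1.68900)/(-1.21100) = 18.41024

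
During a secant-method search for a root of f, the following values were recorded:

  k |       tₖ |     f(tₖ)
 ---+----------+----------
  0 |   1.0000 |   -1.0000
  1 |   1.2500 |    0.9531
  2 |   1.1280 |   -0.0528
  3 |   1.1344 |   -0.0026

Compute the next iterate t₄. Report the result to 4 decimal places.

1.1347

t₄ = 1.1344 − (-0.0026)·(1.1344 − 1.1280) / (-0.0026 − (-0.0528))
   = 1.1344 − (-0.000017)/(0.050200) = 1.134731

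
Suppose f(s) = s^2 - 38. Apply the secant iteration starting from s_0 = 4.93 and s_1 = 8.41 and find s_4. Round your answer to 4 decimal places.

f(4.93) = -13.695100, f(8.41) = 32.728100
s_2 = 8.410000 − 32.728100·(8.410000 − 4.930000) / (32.728100 − (-13.695100)) = 8.410000 − (113.893788)/(46.423200) = 5.956619
f(5.956619) = -2.518688
s_3 = 5.956619 − (-2.518688)·(5.956619 − 8.410000) / (-2.518688 − 32.728100) = 5.956619 − (6.179300)/(-35.246788) = 6.131934
f(6.131934) = -0.399380
s_4 = 6.131934 − (-0.399380)·(6.131934 − 5.956619) / (-0.399380 − (-2.518688)) = 6.131934 − (-0.070017)/(2.119308) = 6.164972

6.1650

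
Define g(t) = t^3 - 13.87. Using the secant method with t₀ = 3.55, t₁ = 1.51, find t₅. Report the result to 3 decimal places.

g(3.55) = 30.86887, g(1.51) = -10.42705
t₂ = 1.51000 − (-10.42705)·(1.51000 − 3.55000) / (-10.42705 − 30.86887) = 1.51000 − (21.27118)/(-41.29592) = 2.02509
g(2.02509) = -5.56511
t₃ = 2.02509 − (-5.56511)·(2.02509 − 1.51000) / (-5.56511 − (-10.42705)) = 2.02509 − (-2.86654)/(4.86194) = 2.61468
g(2.61468) = 4.00538
t₄ = 2.61468 − 4.00538·(2.61468 − 2.02509) / (4.00538 − (-5.56511)) = 2.61468 − (2.36152)/(9.57049) = 2.36793
g(2.36793) = -0.59282
t₅ = 2.36793 − (-0.59282)·(2.36793 − 2.61468) / (-0.59282 − 4.00538) = 2.36793 − (0.14628)/(-4.59820) = 2.39974

2.400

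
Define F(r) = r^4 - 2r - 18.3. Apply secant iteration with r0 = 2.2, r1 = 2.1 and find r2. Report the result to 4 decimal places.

2.1808

F(2.2) = 0.725600, F(2.1) = -3.051900
r2 = 2.100000 − (-3.051900)·(2.100000 − 2.200000) / (-3.051900 − 0.725600) = 2.100000 − (0.305190)/(-3.777500) = 2.180792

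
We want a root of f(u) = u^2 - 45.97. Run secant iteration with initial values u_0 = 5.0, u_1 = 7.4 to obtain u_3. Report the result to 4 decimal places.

6.7762

f(5.0) = -20.970000, f(7.4) = 8.790000
u_2 = 7.400000 − 8.790000·(7.400000 − 5.000000) / (8.790000 − (-20.970000)) = 7.400000 − (21.096000)/(29.760000) = 6.691129
f(6.691129) = -1.198792
u_3 = 6.691129 − (-1.198792)·(6.691129 − 7.400000) / (-1.198792 − 8.790000) = 6.691129 − (0.849789)/(-9.988792) = 6.776203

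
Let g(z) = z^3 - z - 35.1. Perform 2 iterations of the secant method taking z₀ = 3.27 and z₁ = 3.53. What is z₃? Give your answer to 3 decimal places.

g(3.27) = -3.40422, g(3.53) = 5.35698
z₂ = 3.53000 − 5.35698·(3.53000 − 3.27000) / (5.35698 − (-3.40422)) = 3.53000 − (1.39281)/(8.76119) = 3.37102
g(3.37102) = -0.16335
z₃ = 3.37102 − (-0.16335)·(3.37102 − 3.53000) / (-0.16335 − 5.35698) = 3.37102 − (0.02597)/(-5.52033) = 3.37573

3.376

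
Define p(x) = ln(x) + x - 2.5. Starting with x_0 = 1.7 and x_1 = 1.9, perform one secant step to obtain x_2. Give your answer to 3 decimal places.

1.873

p(1.7) = -0.26937, p(1.9) = 0.04185
x_2 = 1.90000 − 0.04185·(1.90000 − 1.70000) / (0.04185 − (-0.26937)) = 1.90000 − (0.00837)/(0.31123) = 1.87310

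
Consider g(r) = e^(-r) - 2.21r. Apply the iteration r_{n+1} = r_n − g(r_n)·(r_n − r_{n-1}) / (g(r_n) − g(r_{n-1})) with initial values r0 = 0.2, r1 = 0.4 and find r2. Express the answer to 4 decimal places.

g(0.2) = 0.376731, g(0.4) = -0.213680
r2 = 0.400000 − (-0.213680)·(0.400000 − 0.200000) / (-0.213680 − 0.376731) = 0.400000 − (-0.042736)/(-0.590411) = 0.327617

0.3276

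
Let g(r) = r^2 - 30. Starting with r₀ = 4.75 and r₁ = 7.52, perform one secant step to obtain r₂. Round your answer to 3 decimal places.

g(4.75) = -7.43750, g(7.52) = 26.55040
r₂ = 7.52000 − 26.55040·(7.52000 − 4.75000) / (26.55040 − (-7.43750)) = 7.52000 − (73.54461)/(33.98790) = 5.35615

5.356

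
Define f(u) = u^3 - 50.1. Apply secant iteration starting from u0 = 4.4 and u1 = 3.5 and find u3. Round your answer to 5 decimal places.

f(4.4) = 35.0840000, f(3.5) = -7.2250000
u2 = 3.5000000 − (-7.2250000)·(3.5000000 − 4.4000000) / (-7.2250000 − 35.0840000) = 3.5000000 − (6.5025000)/(-42.3090000) = 3.6536907
f(3.6536907) = -1.3252176
u3 = 3.6536907 − (-1.3252176)·(3.6536907 − 3.5000000) / (-1.3252176 − (-7.2250000)) = 3.6536907 − (-0.2036736)/(5.8997824) = 3.6882129

3.68821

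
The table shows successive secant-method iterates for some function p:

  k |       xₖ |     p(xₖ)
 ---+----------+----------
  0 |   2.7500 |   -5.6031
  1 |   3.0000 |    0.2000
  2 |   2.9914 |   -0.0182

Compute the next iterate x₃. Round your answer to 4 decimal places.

2.9921

x₃ = 2.9914 − (-0.0182)·(2.9914 − 3.0000) / (-0.0182 − 0.2000)
   = 2.9914 − (0.000157)/(-0.218200) = 2.992117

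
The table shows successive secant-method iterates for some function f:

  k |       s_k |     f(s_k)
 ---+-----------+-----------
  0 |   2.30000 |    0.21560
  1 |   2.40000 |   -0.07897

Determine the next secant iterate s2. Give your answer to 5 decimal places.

2.37319

s2 = 2.40000 − (-0.07897)·(2.40000 − 2.30000) / (-0.07897 − 0.21560)
   = 2.40000 − (-0.0078970)/(-0.2945700) = 2.3731914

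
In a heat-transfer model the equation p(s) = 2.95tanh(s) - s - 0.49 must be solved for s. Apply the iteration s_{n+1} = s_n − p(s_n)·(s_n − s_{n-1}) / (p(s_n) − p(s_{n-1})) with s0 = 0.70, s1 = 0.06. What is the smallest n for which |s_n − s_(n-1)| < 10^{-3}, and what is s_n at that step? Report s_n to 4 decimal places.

p(0.70) = 0.592885, p(0.06) = -0.373212
s2 = 0.060000 − (-0.373212)·(-0.640000)/(-0.966097) = 0.307238;  |Δ| = 0.247238
p(0.307238) = 0.081633
s3 = 0.307238 − 0.081633·(0.247238)/(0.454845) = 0.262865;  |Δ| = 0.044373
p(0.262865) = 0.005207
s4 = 0.262865 − 0.005207·(-0.044373)/(-0.076426) = 0.259842;  |Δ| = 0.003023
p(0.259842) = -0.000106
s5 = 0.259842 − (-0.000106)·(-0.003023)/(-0.005312) = 0.259902;  |Δ| = 0.000060
|s5 − s4| = 0.000060 < 10^{-3}

n = 5, s_n = 0.2599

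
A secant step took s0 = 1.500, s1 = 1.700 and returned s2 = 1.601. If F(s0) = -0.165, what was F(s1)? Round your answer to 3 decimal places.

The secant line through (1.500, -0.165) and (1.700, F(s1)) crosses zero at s2 = 1.601.
So (1.500, -0.165), (1.700, F(s1)), (1.601, 0) are collinear:
F(s1) = -0.165 · (1.700 − 1.601) / (1.500 − 1.601) = -0.165 · (0.09900)/(-0.10100) = 0.16173

0.162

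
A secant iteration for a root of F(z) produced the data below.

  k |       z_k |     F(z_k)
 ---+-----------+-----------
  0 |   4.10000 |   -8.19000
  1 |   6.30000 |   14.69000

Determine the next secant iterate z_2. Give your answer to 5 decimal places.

4.88750

z_2 = 6.30000 − 14.69000·(6.30000 − 4.10000) / (14.69000 − (-8.19000))
   = 6.30000 − (32.3180000)/(22.8800000) = 4.8875000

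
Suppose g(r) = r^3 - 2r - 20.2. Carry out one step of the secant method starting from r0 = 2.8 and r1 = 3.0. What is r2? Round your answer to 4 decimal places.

2.9656

g(2.8) = -3.848000, g(3.0) = 0.800000
r2 = 3.000000 − 0.800000·(3.000000 − 2.800000) / (0.800000 − (-3.848000)) = 3.000000 − (0.160000)/(4.648000) = 2.965577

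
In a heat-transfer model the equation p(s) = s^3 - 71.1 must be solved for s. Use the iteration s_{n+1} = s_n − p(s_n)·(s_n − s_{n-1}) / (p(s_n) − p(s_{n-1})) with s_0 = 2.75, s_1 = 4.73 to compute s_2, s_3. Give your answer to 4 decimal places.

p(2.75) = -50.303125, p(4.73) = 34.723817
s_2 = 4.730000 − 34.723817·(4.730000 − 2.750000) / (34.723817 − (-50.303125)) = 4.730000 − (68.753158)/(85.026942) = 3.921396
p(3.921396) = -10.799352
s_3 = 3.921396 − (-10.799352)·(3.921396 − 4.730000) / (-10.799352 − 34.723817) = 3.921396 − (8.732403)/(-45.523169) = 4.113219

3.9214, 4.1132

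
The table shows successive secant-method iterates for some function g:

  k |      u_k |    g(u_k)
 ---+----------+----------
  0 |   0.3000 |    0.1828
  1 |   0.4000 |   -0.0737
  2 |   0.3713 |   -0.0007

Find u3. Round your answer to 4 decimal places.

0.3710

u3 = 0.3713 − (-0.0007)·(0.3713 − 0.4000) / (-0.0007 − (-0.0737))
   = 0.3713 − (0.000020)/(0.073000) = 0.371025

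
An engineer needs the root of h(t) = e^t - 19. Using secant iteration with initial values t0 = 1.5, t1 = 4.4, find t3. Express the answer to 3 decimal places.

h(1.5) = -14.51831, h(4.4) = 62.45087
t2 = 4.40000 − 62.45087·(4.40000 − 1.50000) / (62.45087 − (-14.51831)) = 4.40000 − (181.10752)/(76.96918) = 2.04701
h(2.04701) = -11.25527
t3 = 2.04701 − (-11.25527)·(2.04701 − 4.40000) / (-11.25527 − 62.45087) = 2.04701 − (26.48351)/(-73.70614) = 2.40632

2.406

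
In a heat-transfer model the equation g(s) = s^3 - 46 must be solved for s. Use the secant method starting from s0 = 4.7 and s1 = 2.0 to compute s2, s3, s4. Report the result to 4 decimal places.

g(4.7) = 57.823000, g(2.0) = -38.000000
s2 = 2.000000 − (-38.000000)·(2.000000 − 4.700000) / (-38.000000 − 57.823000) = 2.000000 − (102.600000)/(-95.823000) = 3.070724
g(3.070724) = -17.045077
s3 = 3.070724 − (-17.045077)·(3.070724 − 2.000000) / (-17.045077 − (-38.000000)) = 3.070724 − (-18.250576)/(20.954923) = 3.941669
g(3.941669) = 15.240729
s4 = 3.941669 − 15.240729·(3.941669 − 3.070724) / (15.240729 − (-17.045077)) = 3.941669 − (13.273830)/(32.285806) = 3.530534

3.0707, 3.9417, 3.5305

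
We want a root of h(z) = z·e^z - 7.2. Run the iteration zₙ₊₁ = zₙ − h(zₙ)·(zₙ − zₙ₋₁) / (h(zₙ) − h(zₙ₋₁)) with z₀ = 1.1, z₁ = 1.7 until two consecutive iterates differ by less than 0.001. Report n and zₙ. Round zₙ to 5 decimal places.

h(1.1) = -3.8954174, h(1.7) = 2.1057106
z₂ = 1.7000000 − 2.1057106·(0.6000000)/(6.0011279) = 1.4894685;  |Δ| = 0.2105315
h(1.4894685) = -0.5945975
z₃ = 1.4894685 − (-0.5945975)·(-0.2105315)/(-2.7003080) = 1.5358267;  |Δ| = 0.0463582
h(1.5358267) = -0.0658324
z₄ = 1.5358267 − (-0.0658324)·(0.0463582)/(0.5287650) = 1.5415984;  |Δ| = 0.0057717
h(1.5415984) = 0.0024286
z₅ = 1.5415984 − 0.0024286·(0.0057717)/(0.0682610) = 1.5413931;  |Δ| = 0.0002053
|z₅ − z₄| = 0.0002053 < 0.001

n = 5, zₙ = 1.54139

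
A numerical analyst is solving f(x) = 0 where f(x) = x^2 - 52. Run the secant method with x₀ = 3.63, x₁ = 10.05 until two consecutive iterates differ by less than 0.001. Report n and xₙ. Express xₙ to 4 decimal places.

n = 6, xₙ = 7.2111

f(3.63) = -38.823100, f(10.05) = 49.002500
x₂ = 10.050000 − 49.002500·(6.420000)/(87.825600) = 6.467946;  |Δ| = 3.582054
f(6.467946) = -10.165676
x₃ = 6.467946 − (-10.165676)·(-3.582054)/(-59.168176) = 7.083378;  |Δ| = 0.615432
f(7.083378) = -1.825755
x₄ = 7.083378 − (-1.825755)·(0.615432)/(8.339921) = 7.218107;  |Δ| = 0.134729
f(7.218107) = 0.101068
x₅ = 7.218107 − 0.101068·(0.134729)/(1.926823) = 7.211040;  |Δ| = 0.007067
f(7.211040) = -0.000902
x₆ = 7.211040 − (-0.000902)·(-0.007067)/(-0.101971) = 7.211103;  |Δ| = 0.000063
|x₆ − x₅| = 0.000063 < 0.001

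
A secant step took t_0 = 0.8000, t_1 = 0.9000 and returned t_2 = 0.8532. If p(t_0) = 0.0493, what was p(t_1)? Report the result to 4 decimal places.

-0.0434

The secant line through (0.8000, 0.0493) and (0.9000, p(t_1)) crosses zero at t_2 = 0.8532.
So (0.8000, 0.0493), (0.9000, p(t_1)), (0.8532, 0) are collinear:
p(t_1) = 0.0493 · (0.9000 − 0.8532) / (0.8000 − 0.8532) = 0.0493 · (0.046800)/(-0.053200) = -0.043369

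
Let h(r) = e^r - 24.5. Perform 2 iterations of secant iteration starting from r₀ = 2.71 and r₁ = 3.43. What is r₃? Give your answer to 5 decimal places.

h(2.71) = -9.4707245, h(3.43) = 6.3766427
r₂ = 3.4300000 − 6.3766427·(3.4300000 − 2.7100000) / (6.3766427 − (-9.4707245)) = 3.4300000 − (4.5911828)/(15.8473672) = 3.1402873
h(3.1402873) = -1.3894933
r₃ = 3.1402873 − (-1.3894933)·(3.1402873 − 3.4300000) / (-1.3894933 − 6.3766427) = 3.1402873 − (0.4025538)/(-7.7661361) = 3.1921219

3.19212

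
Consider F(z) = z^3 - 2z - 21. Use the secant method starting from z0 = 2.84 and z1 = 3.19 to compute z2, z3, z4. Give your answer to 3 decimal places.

2.989, 2.999, 3.000

F(2.84) = -3.77370, F(3.19) = 5.08176
z2 = 3.19000 − 5.08176·(3.19000 − 2.84000) / (5.08176 − (-3.77370)) = 3.19000 − (1.77862)/(8.85546) = 2.98915
F(2.98915) = -0.27018
z3 = 2.98915 − (-0.27018)·(2.98915 − 3.19000) / (-0.27018 − 5.08176) = 2.98915 − (0.05427)/(-5.35194) = 2.99929
F(2.99929) = -0.01775
z4 = 2.99929 − (-0.01775)·(2.99929 − 2.98915) / (-0.01775 − (-0.27018)) = 2.99929 − (-0.00018)/(0.25244) = 3.00000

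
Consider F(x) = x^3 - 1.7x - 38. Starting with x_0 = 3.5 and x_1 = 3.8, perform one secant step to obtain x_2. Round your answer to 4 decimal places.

F(3.5) = -1.075000, F(3.8) = 10.412000
x_2 = 3.800000 − 10.412000·(3.800000 − 3.500000) / (10.412000 − (-1.075000)) = 3.800000 − (3.123600)/(11.487000) = 3.528075

3.5281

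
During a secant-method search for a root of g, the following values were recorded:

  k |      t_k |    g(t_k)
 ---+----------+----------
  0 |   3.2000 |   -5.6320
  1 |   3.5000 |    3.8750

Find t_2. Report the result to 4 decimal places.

t_2 = 3.5000 − 3.8750·(3.5000 − 3.2000) / (3.8750 − (-5.6320))
   = 3.5000 − (1.162500)/(9.507000) = 3.377722

3.3777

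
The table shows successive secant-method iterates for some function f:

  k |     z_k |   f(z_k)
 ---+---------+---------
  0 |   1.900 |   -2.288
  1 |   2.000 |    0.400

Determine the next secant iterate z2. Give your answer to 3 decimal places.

z2 = 2.000 − 0.400·(2.000 − 1.900) / (0.400 − (-2.288))
   = 2.000 − (0.04000)/(2.68800) = 1.98512

1.985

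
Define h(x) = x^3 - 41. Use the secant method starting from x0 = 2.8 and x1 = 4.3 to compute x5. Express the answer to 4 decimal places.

3.4482

h(2.8) = -19.048000, h(4.3) = 38.507000
x2 = 4.300000 − 38.507000·(4.300000 − 2.800000) / (38.507000 − (-19.048000)) = 4.300000 − (57.760500)/(57.555000) = 3.296430
h(3.296430) = -5.179522
x3 = 3.296430 − (-5.179522)·(3.296430 − 4.300000) / (-5.179522 − 38.507000) = 3.296430 − (5.198015)/(-43.686522) = 3.415414
h(3.415414) = -1.159018
x4 = 3.415414 − (-1.159018)·(3.415414 − 3.296430) / (-1.159018 − (-5.179522)) = 3.415414 − (-0.137905)/(4.020504) = 3.449714
h(3.449714) = 0.053427
x5 = 3.449714 − 0.053427·(3.449714 − 3.415414) / (0.053427 − (-1.159018)) = 3.449714 − (0.001833)/(1.212445) = 3.448203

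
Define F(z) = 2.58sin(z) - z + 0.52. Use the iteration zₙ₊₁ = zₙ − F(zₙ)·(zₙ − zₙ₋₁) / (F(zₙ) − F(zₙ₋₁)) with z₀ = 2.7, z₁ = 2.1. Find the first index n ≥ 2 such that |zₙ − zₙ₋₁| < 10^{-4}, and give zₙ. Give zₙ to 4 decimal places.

F(2.7) = -1.077360, F(2.1) = 0.647080
z₂ = 2.100000 − 0.647080·(-0.600000)/(1.724440) = 2.325144;  |Δ| = 0.225144
F(2.325144) = 0.074948
z₃ = 2.325144 − 0.074948·(0.225144)/(-0.572132) = 2.354638;  |Δ| = 0.029494
F(2.354638) = -0.007465
z₄ = 2.354638 − (-0.007465)·(0.029494)/(-0.082413) = 2.351966;  |Δ| = 0.002672
F(2.351966) = 0.000066
z₅ = 2.351966 − 0.000066·(-0.002672)/(0.007531) = 2.351990;  |Δ| = 0.000023
|z₅ − z₄| = 0.000023 < 10^{-4}

n = 5, zₙ = 2.3520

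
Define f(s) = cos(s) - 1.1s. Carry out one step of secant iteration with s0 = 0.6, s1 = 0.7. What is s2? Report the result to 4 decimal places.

f(0.6) = 0.165336, f(0.7) = -0.005158
s2 = 0.700000 − (-0.005158)·(0.700000 − 0.600000) / (-0.005158 − 0.165336) = 0.700000 − (-0.000516)/(-0.170493) = 0.696975

0.6970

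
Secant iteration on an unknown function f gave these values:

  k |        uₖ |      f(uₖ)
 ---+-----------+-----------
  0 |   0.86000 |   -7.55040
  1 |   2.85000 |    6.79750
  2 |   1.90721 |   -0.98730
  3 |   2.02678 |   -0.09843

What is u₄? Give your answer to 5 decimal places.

u₄ = 2.02678 − (-0.09843)·(2.02678 − 1.90721) / (-0.09843 − (-0.98730))
   = 2.02678 − (-0.0117693)/(0.8888700) = 2.0400207

2.04002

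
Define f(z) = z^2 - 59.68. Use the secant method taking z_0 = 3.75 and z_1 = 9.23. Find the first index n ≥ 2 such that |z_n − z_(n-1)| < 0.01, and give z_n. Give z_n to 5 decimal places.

f(3.75) = -45.6175000, f(9.23) = 25.5129000
z_2 = 9.2300000 − 25.5129000·(5.4800000)/(71.1304000) = 7.2644453;  |Δ| = 1.9655547
f(7.2644453) = -6.9078345
z_3 = 7.2644453 − (-6.9078345)·(-1.9655547)/(-32.4207345) = 7.6832429;  |Δ| = 0.4187976
f(7.6832429) = -0.6477782
z_4 = 7.6832429 − (-0.6477782)·(0.4187976)/(6.2600563) = 7.7265793;  |Δ| = 0.0433363
f(7.7265793) = 0.0200272
z_5 = 7.7265793 − 0.0200272·(0.0433363)/(0.6678054) = 7.7252796;  |Δ| = 0.0012996
|z_5 − z_4| = 0.0012996 < 0.01

n = 5, z_n = 7.72528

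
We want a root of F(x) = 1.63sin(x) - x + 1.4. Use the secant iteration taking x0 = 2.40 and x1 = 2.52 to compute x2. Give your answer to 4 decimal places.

F(2.40) = 0.101005, F(2.52) = -0.170801
x2 = 2.520000 − (-0.170801)·(2.520000 − 2.400000) / (-0.170801 − 0.101005) = 2.520000 − (-0.020496)/(-0.271806) = 2.444593

2.4446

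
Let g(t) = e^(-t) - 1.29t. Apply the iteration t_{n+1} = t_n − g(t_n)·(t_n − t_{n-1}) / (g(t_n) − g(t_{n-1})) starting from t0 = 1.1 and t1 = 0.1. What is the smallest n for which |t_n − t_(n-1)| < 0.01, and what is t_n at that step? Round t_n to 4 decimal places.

n = 4, t_n = 0.4798

g(1.1) = -1.086129, g(0.1) = 0.775837
t2 = 0.100000 − 0.775837·(-1.000000)/(1.861966) = 0.516676;  |Δ| = 0.416676
g(0.516676) = -0.070013
t3 = 0.516676 − (-0.070013)·(0.416676)/(-0.845850) = 0.482187;  |Δ| = 0.034489
g(0.482187) = -0.004590
t4 = 0.482187 − (-0.004590)·(-0.034489)/(0.065423) = 0.479767;  |Δ| = 0.002420
|t4 − t3| = 0.002420 < 0.01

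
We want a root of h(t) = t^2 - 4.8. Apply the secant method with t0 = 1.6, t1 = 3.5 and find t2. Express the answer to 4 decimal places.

h(1.6) = -2.240000, h(3.5) = 7.450000
t2 = 3.500000 − 7.450000·(3.500000 − 1.600000) / (7.450000 − (-2.240000)) = 3.500000 − (14.155000)/(9.690000) = 2.039216

2.0392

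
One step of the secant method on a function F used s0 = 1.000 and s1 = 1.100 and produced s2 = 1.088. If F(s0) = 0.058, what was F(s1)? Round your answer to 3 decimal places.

The secant line through (1.000, 0.058) and (1.100, F(s1)) crosses zero at s2 = 1.088.
So (1.000, 0.058), (1.100, F(s1)), (1.088, 0) are collinear:
F(s1) = 0.058 · (1.100 − 1.088) / (1.000 − 1.088) = 0.058 · (0.01200)/(-0.08800) = -0.00791

-0.008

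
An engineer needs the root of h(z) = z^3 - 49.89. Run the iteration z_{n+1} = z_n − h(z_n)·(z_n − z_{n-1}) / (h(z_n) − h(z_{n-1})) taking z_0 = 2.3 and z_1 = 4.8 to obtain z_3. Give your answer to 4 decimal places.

h(2.3) = -37.723000, h(4.8) = 60.702000
z_2 = 4.800000 − 60.702000·(4.800000 − 2.300000) / (60.702000 − (-37.723000)) = 4.800000 − (151.755000)/(98.425000) = 3.258166
h(3.258166) = -15.302460
z_3 = 3.258166 − (-15.302460)·(3.258166 − 4.800000) / (-15.302460 − 60.702000) = 3.258166 − (23.593852)/(-76.004460) = 3.568593

3.5686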